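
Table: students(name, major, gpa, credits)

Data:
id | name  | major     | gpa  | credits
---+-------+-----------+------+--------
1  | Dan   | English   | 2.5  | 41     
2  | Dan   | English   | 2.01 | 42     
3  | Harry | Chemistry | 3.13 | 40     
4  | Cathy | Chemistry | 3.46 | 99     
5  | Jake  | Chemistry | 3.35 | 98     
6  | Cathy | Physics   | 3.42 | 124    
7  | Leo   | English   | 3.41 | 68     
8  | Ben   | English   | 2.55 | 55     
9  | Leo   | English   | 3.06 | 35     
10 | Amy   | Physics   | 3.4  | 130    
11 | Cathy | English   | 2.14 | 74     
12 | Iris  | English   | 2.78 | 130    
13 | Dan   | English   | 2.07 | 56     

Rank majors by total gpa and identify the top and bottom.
SELECT major, SUM(gpa)
FROM students
GROUP BY major
ORDER BY SUM(gpa)

All groups:
  Physics: 6.82
  Chemistry: 9.94
  English: 20.52

Highest: English (20.52)
Lowest: Physics (6.82)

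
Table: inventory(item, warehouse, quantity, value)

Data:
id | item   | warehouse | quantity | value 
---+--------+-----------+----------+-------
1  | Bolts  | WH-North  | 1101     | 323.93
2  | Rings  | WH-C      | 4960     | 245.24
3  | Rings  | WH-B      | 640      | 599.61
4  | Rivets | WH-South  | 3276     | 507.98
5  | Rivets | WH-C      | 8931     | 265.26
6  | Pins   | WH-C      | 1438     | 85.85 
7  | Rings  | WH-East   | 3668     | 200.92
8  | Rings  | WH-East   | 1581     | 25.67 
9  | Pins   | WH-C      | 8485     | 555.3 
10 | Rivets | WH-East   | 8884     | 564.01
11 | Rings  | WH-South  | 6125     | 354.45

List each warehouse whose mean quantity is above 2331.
SELECT warehouse, AVG(quantity)
FROM inventory
GROUP BY warehouse
HAVING AVG(quantity) > 2331

Result:
  WH-C: avg=5953.50
  WH-East: avg=4711.00
  WH-South: avg=4700.50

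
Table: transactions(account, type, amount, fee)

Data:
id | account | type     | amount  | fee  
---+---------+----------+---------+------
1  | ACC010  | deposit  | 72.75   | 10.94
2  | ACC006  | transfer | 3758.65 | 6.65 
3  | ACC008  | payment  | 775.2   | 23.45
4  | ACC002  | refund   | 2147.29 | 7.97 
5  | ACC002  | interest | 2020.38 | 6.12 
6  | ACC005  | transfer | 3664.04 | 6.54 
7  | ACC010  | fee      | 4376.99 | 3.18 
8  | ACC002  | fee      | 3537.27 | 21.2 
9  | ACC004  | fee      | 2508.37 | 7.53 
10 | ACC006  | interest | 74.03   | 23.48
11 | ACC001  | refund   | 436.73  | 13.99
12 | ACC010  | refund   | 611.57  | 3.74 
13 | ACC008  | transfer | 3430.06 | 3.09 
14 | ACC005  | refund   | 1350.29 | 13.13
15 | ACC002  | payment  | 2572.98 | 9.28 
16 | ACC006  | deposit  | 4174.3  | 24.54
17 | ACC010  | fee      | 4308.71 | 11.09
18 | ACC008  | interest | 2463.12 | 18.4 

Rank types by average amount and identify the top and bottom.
SELECT type, AVG(amount)
FROM transactions
GROUP BY type
ORDER BY AVG(amount)

All groups:
  refund: 1136.47
  interest: 1519.18
  payment: 1674.09
  deposit: 2123.53
  transfer: 3617.58
  fee: 3682.84

Highest: fee (3682.84)
Lowest: refund (1136.47)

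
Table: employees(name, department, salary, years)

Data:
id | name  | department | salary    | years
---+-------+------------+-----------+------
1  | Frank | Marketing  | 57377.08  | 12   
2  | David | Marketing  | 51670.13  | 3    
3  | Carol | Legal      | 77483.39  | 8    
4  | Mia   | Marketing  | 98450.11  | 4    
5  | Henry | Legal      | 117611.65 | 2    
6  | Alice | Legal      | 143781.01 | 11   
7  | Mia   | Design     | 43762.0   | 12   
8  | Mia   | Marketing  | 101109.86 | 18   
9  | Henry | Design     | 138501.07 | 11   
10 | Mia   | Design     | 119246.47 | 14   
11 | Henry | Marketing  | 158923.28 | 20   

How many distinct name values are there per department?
SELECT department, COUNT(DISTINCT name)
FROM employees
GROUP BY department

Result:
  Design: 2 distinct
  Legal: 3 distinct
  Marketing: 4 distinct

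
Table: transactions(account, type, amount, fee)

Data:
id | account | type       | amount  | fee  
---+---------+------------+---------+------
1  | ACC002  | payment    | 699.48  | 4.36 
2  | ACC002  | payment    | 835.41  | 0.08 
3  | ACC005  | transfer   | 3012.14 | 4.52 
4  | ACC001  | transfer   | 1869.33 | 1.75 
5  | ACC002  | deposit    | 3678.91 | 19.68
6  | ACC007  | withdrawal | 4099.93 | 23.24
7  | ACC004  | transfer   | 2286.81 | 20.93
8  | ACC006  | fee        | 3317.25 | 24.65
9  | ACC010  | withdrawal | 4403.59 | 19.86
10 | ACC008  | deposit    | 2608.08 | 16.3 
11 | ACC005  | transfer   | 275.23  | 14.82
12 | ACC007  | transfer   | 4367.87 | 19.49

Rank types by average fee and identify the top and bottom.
SELECT type, AVG(fee)
FROM transactions
GROUP BY type
ORDER BY AVG(fee)

All groups:
  payment: 2.22
  transfer: 12.30
  deposit: 17.99
  withdrawal: 21.55
  fee: 24.65

Highest: fee (24.65)
Lowest: payment (2.22)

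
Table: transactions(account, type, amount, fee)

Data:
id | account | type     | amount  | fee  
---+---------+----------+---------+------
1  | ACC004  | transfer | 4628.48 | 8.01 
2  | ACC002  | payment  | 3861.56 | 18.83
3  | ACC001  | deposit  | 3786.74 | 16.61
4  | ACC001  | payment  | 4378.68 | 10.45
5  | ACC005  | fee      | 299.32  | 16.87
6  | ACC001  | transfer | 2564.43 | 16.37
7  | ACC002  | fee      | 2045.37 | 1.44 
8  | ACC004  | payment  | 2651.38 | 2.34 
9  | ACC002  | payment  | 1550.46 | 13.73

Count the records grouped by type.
SELECT type, COUNT(*) as count
FROM transactions
GROUP BY type

Result:
  deposit: 1
  fee: 2
  payment: 4
  transfer: 2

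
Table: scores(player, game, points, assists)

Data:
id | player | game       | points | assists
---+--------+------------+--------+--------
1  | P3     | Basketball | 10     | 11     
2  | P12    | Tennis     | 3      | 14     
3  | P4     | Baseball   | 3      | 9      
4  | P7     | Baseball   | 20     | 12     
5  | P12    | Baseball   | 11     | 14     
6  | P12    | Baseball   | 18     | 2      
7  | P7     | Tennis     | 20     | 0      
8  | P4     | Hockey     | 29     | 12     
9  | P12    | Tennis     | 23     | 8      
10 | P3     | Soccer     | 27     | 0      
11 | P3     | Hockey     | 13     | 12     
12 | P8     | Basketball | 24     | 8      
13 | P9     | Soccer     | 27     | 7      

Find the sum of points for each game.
SELECT game, SUM(points) as result
FROM scores
GROUP BY game

Result:
  Baseball: 52
  Basketball: 34
  Hockey: 42
  Soccer: 54
  Tennis: 46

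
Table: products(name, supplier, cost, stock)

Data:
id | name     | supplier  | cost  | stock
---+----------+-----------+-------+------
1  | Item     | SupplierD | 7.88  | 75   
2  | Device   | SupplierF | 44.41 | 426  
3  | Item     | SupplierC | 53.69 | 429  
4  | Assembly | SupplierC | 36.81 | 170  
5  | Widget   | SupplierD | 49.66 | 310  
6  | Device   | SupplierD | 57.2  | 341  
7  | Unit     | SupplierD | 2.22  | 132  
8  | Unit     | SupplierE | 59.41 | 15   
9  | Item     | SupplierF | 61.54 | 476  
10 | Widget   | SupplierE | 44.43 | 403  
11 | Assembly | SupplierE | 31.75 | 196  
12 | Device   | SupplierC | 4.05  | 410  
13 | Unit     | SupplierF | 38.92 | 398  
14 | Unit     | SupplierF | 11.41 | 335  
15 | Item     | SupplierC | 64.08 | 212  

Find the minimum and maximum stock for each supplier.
SELECT supplier, MIN(stock), MAX(stock)
FROM products
GROUP BY supplier

Result:
  SupplierC: min=170, max=429
  SupplierD: min=75, max=341
  SupplierE: min=15, max=403
  SupplierF: min=335, max=476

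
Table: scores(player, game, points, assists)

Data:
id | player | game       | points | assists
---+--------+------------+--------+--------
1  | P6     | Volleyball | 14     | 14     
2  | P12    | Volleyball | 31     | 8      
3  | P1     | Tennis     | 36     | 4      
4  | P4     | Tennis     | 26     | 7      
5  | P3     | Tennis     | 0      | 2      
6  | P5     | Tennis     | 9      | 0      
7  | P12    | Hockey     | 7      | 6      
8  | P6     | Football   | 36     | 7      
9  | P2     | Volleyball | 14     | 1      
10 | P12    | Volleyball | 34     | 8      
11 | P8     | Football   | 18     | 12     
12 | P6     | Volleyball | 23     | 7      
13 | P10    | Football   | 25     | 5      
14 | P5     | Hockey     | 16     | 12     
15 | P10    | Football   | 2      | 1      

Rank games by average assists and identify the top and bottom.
SELECT game, AVG(assists)
FROM scores
GROUP BY game
ORDER BY AVG(assists)

All groups:
  Tennis: 3.25
  Football: 6.25
  Volleyball: 7.60
  Hockey: 9.00

Highest: Hockey (9.00)
Lowest: Tennis (3.25)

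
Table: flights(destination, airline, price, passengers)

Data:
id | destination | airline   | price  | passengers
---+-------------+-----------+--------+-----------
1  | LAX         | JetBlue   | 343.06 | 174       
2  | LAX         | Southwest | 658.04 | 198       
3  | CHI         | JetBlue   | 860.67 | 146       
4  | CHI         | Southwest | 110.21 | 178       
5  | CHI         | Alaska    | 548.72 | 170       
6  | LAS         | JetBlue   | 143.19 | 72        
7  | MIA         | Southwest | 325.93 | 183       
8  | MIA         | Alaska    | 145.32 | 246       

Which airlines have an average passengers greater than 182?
SELECT airline, AVG(passengers)
FROM flights
GROUP BY airline
HAVING AVG(passengers) > 182

Result:
  Alaska: avg=208.00
  Southwest: avg=186.33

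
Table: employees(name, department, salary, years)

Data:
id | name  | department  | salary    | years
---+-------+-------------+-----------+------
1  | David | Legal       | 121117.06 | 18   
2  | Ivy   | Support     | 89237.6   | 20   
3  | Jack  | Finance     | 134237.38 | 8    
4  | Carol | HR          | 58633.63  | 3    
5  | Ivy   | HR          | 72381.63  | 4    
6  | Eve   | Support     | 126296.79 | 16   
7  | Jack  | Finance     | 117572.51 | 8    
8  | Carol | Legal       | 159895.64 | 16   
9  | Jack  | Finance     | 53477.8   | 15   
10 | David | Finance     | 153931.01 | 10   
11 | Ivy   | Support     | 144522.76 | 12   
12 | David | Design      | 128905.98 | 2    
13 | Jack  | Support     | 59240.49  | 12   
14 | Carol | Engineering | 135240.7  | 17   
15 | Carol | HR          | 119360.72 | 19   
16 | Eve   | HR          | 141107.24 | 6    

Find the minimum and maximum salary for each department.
SELECT department, MIN(salary), MAX(salary)
FROM employees
GROUP BY department

Result:
  Design: min=128905.98, max=128905.98
  Engineering: min=135240.70, max=135240.70
  Finance: min=53477.80, max=153931.01
  HR: min=58633.63, max=141107.24
  Legal: min=121117.06, max=159895.64
  Support: min=59240.49, max=144522.76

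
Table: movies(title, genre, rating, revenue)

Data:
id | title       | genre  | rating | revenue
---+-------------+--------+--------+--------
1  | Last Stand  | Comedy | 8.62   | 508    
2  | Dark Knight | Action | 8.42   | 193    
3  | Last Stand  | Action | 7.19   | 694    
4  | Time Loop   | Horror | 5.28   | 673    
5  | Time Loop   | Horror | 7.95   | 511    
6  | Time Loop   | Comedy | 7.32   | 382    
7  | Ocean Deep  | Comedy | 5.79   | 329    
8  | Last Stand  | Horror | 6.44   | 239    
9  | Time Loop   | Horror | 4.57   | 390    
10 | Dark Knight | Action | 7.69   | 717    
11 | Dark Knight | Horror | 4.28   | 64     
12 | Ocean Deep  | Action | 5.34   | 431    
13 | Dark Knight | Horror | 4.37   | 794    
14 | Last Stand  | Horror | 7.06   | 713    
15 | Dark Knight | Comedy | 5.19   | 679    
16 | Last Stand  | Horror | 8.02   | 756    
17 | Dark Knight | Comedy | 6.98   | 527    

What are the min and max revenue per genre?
SELECT genre, MIN(revenue), MAX(revenue)
FROM movies
GROUP BY genre

Result:
  Action: min=193, max=717
  Comedy: min=329, max=679
  Horror: min=64, max=794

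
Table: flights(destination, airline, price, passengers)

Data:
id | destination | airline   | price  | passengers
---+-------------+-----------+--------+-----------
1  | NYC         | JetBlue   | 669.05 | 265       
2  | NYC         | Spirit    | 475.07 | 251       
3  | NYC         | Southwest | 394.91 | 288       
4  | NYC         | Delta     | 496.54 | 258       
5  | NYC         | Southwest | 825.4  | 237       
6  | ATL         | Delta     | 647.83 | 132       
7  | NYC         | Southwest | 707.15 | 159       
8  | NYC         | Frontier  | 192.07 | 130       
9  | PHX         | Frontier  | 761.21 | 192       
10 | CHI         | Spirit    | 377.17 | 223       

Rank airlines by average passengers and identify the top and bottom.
SELECT airline, AVG(passengers)
FROM flights
GROUP BY airline
ORDER BY AVG(passengers)

All groups:
  Frontier: 161.00
  Delta: 195.00
  Southwest: 228.00
  Spirit: 237.00
  JetBlue: 265.00

Highest: JetBlue (265.00)
Lowest: Frontier (161.00)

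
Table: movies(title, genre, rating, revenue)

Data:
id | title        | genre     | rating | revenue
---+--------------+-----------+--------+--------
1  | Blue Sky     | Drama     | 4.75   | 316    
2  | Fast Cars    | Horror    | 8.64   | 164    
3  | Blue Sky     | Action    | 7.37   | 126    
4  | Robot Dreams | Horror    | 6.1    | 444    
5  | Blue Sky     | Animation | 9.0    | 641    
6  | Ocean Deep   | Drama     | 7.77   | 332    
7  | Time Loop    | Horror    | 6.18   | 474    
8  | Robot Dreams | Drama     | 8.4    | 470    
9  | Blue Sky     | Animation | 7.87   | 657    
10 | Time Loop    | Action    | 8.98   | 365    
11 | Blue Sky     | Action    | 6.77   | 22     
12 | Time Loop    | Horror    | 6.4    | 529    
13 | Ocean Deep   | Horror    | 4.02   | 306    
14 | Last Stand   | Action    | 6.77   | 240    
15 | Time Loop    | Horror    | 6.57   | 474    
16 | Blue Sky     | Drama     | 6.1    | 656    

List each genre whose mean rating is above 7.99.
SELECT genre, AVG(rating)
FROM movies
GROUP BY genre
HAVING AVG(rating) > 7.99

Result:
  Animation: avg=8.44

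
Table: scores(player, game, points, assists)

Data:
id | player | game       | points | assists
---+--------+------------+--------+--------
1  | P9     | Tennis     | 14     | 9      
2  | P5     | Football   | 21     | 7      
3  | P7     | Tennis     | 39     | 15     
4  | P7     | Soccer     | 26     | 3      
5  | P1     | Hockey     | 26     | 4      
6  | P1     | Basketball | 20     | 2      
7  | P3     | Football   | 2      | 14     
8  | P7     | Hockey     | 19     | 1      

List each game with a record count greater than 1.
SELECT game, COUNT(*) as cnt
FROM scores
GROUP BY game
HAVING COUNT(*) > 1

Result:
  Football: 2
  Hockey: 2
  Tennis: 2

Note: HAVING filters groups after aggregation, WHERE filters rows before.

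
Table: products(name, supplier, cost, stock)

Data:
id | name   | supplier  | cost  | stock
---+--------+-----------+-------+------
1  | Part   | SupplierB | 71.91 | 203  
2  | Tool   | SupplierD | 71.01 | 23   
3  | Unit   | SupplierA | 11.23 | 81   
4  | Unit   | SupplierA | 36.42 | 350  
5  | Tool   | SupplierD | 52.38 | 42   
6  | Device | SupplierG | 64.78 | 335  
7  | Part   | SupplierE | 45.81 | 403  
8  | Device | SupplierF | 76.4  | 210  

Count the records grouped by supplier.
SELECT supplier, COUNT(*) as count
FROM products
GROUP BY supplier

Result:
  SupplierA: 2
  SupplierB: 1
  SupplierD: 2
  SupplierE: 1
  SupplierF: 1
  SupplierG: 1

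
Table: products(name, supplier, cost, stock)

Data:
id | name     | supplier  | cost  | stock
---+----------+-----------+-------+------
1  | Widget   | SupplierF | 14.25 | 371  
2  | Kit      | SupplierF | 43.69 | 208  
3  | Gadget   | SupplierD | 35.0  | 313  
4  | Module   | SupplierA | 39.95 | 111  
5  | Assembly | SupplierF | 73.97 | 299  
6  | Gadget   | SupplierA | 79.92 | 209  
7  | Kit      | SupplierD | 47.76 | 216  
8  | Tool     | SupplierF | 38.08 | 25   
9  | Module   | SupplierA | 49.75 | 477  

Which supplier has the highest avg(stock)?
SELECT supplier, AVG(stock) as val
FROM products
GROUP BY supplier
ORDER BY val DESC
LIMIT 1

Result: SupplierA with avg(stock) = 265.67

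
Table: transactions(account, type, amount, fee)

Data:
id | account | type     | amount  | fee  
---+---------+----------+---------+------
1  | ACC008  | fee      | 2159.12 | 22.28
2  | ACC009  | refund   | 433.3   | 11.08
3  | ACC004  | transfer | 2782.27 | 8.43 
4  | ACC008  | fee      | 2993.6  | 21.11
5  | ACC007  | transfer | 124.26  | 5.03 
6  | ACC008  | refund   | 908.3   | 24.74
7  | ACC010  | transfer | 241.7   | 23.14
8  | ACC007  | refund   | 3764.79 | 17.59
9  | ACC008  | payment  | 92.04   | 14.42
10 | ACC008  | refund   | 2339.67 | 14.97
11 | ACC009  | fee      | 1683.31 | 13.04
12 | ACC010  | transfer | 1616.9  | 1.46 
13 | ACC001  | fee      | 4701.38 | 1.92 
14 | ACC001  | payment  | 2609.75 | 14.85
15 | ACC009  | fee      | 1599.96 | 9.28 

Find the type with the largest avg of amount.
SELECT type, AVG(amount) as val
FROM transactions
GROUP BY type
ORDER BY val DESC
LIMIT 1

Result: fee with avg(amount) = 2627.47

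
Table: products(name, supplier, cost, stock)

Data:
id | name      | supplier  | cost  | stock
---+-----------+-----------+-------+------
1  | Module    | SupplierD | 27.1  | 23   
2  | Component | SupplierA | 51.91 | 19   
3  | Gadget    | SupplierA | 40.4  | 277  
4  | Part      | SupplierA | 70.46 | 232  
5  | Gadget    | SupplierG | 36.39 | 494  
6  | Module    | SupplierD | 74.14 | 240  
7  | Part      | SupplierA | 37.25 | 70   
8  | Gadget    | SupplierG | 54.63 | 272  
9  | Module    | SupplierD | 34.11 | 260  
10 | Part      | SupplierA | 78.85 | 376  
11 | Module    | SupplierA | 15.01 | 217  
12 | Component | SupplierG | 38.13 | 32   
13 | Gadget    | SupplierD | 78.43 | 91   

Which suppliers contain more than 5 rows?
SELECT supplier, COUNT(*) as cnt
FROM products
GROUP BY supplier
HAVING COUNT(*) > 5

Result:
  SupplierA: 6

Note: HAVING filters groups after aggregation, WHERE filters rows before.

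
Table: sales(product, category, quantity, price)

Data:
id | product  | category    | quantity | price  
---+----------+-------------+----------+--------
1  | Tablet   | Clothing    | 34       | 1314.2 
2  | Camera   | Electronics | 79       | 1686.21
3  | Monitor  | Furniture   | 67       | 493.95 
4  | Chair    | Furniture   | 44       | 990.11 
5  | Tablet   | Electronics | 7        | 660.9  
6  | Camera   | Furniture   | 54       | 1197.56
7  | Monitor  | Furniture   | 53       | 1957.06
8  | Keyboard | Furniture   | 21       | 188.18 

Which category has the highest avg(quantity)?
SELECT category, AVG(quantity) as val
FROM sales
GROUP BY category
ORDER BY val DESC
LIMIT 1

Result: Furniture with avg(quantity) = 47.80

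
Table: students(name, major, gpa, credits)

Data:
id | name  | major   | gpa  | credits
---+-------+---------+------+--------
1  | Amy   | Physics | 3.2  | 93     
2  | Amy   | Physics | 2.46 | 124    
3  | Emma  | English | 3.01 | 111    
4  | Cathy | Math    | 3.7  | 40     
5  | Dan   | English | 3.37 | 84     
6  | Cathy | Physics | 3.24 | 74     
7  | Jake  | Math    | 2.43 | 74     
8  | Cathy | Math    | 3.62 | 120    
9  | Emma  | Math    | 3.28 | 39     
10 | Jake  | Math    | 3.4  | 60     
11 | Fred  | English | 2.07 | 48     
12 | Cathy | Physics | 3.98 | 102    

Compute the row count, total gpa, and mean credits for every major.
SELECT major,
       COUNT(*) as cnt,
       SUM(gpa) as total_gpa,
       AVG(credits) as avg_credits
FROM students
GROUP BY major

Result:
  English: 3 records, 8.45 total gpa, 81.00 avg credits
  Math: 5 records, 16.43 total gpa, 66.60 avg credits
  Physics: 4 records, 12.88 total gpa, 98.25 avg credits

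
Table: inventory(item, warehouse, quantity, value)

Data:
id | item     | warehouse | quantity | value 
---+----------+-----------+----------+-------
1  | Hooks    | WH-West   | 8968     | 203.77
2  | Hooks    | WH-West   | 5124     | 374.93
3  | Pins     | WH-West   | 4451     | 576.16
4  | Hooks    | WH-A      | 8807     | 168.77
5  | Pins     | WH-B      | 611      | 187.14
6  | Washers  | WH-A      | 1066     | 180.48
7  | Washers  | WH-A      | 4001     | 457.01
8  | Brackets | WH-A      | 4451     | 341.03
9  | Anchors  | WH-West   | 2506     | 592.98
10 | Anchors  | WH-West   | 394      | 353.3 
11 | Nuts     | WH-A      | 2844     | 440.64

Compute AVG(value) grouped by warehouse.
SELECT warehouse, AVG(value) as result
FROM inventory
GROUP BY warehouse

Result:
  WH-A: 317.59
  WH-B: 187.14
  WH-West: 420.23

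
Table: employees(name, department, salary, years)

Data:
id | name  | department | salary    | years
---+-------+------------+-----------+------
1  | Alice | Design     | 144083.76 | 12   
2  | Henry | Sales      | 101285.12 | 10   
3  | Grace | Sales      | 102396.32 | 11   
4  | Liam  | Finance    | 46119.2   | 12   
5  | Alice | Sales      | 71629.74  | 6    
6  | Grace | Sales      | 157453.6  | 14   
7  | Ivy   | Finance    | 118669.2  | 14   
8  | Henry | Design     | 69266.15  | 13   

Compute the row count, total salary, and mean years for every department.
SELECT department,
       COUNT(*) as cnt,
       SUM(salary) as total_salary,
       AVG(years) as avg_years
FROM employees
GROUP BY department

Result:
  Design: 2 records, 213349.91 total salary, 12.50 avg years
  Finance: 2 records, 164788.40 total salary, 13.00 avg years
  Sales: 4 records, 432764.78 total salary, 10.25 avg years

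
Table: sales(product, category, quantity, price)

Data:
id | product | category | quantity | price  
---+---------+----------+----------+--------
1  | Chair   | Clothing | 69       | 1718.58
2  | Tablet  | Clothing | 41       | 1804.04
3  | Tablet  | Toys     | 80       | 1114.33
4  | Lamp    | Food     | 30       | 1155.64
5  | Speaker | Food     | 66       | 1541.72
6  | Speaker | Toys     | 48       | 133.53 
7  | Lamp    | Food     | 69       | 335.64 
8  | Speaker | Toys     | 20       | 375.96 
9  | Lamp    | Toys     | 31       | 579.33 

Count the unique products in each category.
SELECT category, COUNT(DISTINCT product)
FROM sales
GROUP BY category

Result:
  Clothing: 2 distinct
  Food: 2 distinct
  Toys: 3 distinct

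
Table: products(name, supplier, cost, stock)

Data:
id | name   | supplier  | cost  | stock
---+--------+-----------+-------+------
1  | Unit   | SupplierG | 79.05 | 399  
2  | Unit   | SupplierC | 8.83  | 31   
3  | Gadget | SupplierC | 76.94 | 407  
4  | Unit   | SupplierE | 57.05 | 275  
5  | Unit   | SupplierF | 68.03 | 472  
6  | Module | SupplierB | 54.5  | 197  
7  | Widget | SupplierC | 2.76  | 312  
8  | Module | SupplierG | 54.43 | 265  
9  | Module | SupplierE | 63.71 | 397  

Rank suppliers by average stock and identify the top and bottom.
SELECT supplier, AVG(stock)
FROM products
GROUP BY supplier
ORDER BY AVG(stock)

All groups:
  SupplierB: 197.00
  SupplierC: 250.00
  SupplierG: 332.00
  SupplierE: 336.00
  SupplierF: 472.00

Highest: SupplierF (472.00)
Lowest: SupplierB (197.00)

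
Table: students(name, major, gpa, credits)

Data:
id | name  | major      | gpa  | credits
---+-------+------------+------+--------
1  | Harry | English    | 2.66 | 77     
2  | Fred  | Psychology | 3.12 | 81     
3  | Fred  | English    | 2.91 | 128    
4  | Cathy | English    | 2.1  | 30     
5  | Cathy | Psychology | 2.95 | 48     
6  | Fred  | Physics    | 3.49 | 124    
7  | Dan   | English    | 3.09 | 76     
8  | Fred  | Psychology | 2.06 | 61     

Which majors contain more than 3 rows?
SELECT major, COUNT(*) as cnt
FROM students
GROUP BY major
HAVING COUNT(*) > 3

Result:
  English: 4

Note: HAVING filters groups after aggregation, WHERE filters rows before.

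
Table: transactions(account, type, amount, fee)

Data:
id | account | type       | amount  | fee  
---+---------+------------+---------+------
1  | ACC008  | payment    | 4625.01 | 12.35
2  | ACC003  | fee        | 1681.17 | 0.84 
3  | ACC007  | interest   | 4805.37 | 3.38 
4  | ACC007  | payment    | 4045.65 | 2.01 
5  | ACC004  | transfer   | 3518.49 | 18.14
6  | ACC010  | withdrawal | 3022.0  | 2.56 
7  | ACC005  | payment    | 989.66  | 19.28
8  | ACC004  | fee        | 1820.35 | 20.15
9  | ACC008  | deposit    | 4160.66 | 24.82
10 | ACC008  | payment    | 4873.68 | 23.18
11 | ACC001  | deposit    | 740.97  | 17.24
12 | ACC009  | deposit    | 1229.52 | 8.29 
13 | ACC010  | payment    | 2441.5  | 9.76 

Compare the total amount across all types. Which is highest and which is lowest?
SELECT type, SUM(amount)
FROM transactions
GROUP BY type
ORDER BY SUM(amount)

All groups:
  withdrawal: 3022.00
  fee: 3501.52
  transfer: 3518.49
  interest: 4805.37
  deposit: 6131.15
  payment: 16975.50

Highest: payment (16975.50)
Lowest: withdrawal (3022.00)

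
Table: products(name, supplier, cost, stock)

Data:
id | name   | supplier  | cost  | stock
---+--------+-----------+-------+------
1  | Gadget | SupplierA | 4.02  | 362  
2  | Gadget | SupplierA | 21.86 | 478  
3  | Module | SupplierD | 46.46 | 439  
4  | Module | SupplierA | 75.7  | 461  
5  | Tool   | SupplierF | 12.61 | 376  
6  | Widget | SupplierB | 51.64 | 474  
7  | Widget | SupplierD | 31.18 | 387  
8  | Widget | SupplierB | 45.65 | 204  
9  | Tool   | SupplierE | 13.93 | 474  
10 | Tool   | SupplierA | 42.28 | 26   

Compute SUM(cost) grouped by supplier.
SELECT supplier, SUM(cost) as result
FROM products
GROUP BY supplier

Result:
  SupplierA: 143.86
  SupplierB: 97.29
  SupplierD: 77.64
  SupplierE: 13.93
  SupplierF: 12.61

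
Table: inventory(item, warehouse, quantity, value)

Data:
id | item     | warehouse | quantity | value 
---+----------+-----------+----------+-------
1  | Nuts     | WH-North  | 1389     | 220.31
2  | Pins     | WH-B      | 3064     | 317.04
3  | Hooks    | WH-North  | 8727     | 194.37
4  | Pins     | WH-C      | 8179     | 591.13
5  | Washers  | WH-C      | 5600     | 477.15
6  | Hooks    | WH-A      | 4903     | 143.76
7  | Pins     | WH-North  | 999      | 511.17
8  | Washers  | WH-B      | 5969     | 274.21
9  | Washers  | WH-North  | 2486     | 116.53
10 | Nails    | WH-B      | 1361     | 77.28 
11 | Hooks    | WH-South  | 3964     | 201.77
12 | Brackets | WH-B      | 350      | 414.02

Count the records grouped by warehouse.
SELECT warehouse, COUNT(*) as count
FROM inventory
GROUP BY warehouse

Result:
  WH-A: 1
  WH-B: 4
  WH-C: 2
  WH-North: 4
  WH-South: 1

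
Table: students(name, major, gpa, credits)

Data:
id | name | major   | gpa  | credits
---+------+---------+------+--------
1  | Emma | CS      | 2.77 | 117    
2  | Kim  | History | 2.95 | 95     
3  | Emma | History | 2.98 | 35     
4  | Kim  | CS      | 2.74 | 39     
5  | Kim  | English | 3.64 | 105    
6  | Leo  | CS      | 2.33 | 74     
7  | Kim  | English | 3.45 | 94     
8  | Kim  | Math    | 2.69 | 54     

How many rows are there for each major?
SELECT major, COUNT(*) as count
FROM students
GROUP BY major

Result:
  CS: 3
  English: 2
  History: 2
  Math: 1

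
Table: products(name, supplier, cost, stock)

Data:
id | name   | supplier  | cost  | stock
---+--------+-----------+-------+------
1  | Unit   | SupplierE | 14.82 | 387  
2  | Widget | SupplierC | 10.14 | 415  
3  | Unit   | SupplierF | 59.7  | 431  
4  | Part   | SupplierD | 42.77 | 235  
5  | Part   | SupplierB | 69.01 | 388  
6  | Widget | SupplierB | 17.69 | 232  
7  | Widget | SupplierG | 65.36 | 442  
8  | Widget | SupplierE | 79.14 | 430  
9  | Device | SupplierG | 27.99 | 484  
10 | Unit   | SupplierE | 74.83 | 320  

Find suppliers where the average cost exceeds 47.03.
SELECT supplier, AVG(cost)
FROM products
GROUP BY supplier
HAVING AVG(cost) > 47.03

Result:
  SupplierE: avg=56.26
  SupplierF: avg=59.70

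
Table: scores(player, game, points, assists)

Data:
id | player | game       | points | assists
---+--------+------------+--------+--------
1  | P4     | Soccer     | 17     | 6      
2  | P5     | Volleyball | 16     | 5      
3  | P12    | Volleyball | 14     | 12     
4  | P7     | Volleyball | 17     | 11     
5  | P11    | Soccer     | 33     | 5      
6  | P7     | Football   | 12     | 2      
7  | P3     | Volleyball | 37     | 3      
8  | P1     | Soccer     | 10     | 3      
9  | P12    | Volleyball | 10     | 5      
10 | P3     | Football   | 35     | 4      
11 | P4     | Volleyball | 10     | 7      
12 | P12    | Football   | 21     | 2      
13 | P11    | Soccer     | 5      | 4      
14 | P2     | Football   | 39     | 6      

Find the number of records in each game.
SELECT game, COUNT(*) as count
FROM scores
GROUP BY game

Result:
  Football: 4
  Soccer: 4
  Volleyball: 6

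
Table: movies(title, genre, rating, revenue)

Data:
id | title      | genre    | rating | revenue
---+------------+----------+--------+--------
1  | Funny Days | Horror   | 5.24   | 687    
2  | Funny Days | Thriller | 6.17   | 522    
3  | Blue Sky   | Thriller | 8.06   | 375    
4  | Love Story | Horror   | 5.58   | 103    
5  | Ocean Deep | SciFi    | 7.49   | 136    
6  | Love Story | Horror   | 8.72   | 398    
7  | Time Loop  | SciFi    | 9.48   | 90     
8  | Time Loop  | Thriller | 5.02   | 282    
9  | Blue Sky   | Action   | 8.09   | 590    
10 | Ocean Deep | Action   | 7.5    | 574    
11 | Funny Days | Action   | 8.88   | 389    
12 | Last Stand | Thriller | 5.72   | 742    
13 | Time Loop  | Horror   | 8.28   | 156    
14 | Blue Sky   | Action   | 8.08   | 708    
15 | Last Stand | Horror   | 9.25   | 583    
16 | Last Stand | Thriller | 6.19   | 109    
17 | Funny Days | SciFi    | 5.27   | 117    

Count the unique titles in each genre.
SELECT genre, COUNT(DISTINCT title)
FROM movies
GROUP BY genre

Result:
  Action: 3 distinct
  Horror: 4 distinct
  SciFi: 3 distinct
  Thriller: 4 distinct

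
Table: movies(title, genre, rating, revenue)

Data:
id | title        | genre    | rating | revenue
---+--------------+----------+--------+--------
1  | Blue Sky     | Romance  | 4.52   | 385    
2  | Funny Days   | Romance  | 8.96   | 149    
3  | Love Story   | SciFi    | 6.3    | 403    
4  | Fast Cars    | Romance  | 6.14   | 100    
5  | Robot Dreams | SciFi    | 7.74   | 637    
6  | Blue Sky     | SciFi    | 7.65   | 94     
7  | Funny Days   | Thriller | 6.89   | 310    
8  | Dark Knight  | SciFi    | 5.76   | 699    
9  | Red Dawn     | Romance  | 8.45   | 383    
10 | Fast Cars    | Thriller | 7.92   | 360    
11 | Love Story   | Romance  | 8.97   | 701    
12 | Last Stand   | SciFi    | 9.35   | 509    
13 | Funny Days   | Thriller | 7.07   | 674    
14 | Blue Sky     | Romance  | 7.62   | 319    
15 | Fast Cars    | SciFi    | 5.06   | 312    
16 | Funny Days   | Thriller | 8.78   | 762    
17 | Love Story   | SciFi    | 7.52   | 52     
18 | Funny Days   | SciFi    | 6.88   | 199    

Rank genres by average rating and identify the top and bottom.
SELECT genre, AVG(rating)
FROM movies
GROUP BY genre
ORDER BY AVG(rating)

All groups:
  SciFi: 7.03
  Romance: 7.44
  Thriller: 7.67

Highest: Thriller (7.67)
Lowest: SciFi (7.03)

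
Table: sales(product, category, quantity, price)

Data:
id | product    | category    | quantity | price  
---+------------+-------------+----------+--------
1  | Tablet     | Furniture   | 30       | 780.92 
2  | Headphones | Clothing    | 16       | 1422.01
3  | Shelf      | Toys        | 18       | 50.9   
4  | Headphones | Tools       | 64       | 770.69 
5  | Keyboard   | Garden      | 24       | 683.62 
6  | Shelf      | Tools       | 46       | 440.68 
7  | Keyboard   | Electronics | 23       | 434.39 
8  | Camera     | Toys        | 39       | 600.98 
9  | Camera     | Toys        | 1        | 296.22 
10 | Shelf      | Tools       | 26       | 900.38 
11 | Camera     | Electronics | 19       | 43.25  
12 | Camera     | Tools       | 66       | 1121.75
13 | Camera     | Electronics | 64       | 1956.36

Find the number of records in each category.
SELECT category, COUNT(*) as count
FROM sales
GROUP BY category

Result:
  Clothing: 1
  Electronics: 3
  Furniture: 1
  Garden: 1
  Tools: 4
  Toys: 3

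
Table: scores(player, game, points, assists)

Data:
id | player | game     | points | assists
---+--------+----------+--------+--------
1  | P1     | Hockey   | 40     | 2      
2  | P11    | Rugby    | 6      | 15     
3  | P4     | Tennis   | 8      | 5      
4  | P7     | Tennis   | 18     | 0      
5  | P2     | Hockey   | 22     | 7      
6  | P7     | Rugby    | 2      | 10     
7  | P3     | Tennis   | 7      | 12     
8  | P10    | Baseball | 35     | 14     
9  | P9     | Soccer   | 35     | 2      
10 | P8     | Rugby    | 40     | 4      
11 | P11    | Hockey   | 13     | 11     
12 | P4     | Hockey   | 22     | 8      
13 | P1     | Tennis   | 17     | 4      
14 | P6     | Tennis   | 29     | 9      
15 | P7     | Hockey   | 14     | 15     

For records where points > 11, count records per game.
SELECT game, COUNT(*)
FROM scores
WHERE points > 11
GROUP BY game

Note: WHERE filters rows before grouping.

Result:
  Baseball: 1
  Hockey: 5
  Rugby: 1
  Soccer: 1
  Tennis: 3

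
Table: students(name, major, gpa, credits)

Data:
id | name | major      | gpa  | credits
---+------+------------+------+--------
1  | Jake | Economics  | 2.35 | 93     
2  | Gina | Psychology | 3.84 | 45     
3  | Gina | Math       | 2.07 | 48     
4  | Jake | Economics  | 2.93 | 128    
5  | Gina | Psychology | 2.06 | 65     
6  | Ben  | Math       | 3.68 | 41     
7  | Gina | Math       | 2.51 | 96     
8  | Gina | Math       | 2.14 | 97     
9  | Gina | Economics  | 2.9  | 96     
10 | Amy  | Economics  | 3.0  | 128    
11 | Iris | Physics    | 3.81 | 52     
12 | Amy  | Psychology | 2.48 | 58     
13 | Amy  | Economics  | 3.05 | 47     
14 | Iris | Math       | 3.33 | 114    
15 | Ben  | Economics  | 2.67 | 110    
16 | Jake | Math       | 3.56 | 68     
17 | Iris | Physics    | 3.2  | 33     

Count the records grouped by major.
SELECT major, COUNT(*) as count
FROM students
GROUP BY major

Result:
  Economics: 6
  Math: 6
  Physics: 2
  Psychology: 3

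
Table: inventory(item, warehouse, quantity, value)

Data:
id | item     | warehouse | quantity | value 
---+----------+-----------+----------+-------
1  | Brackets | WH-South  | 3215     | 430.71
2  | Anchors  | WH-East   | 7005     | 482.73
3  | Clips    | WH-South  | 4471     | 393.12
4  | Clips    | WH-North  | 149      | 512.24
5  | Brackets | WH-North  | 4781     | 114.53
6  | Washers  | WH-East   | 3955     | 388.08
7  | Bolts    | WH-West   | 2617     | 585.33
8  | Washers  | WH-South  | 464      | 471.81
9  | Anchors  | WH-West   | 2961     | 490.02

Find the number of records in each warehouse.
SELECT warehouse, COUNT(*) as count
FROM inventory
GROUP BY warehouse

Result:
  WH-East: 2
  WH-North: 2
  WH-South: 3
  WH-West: 2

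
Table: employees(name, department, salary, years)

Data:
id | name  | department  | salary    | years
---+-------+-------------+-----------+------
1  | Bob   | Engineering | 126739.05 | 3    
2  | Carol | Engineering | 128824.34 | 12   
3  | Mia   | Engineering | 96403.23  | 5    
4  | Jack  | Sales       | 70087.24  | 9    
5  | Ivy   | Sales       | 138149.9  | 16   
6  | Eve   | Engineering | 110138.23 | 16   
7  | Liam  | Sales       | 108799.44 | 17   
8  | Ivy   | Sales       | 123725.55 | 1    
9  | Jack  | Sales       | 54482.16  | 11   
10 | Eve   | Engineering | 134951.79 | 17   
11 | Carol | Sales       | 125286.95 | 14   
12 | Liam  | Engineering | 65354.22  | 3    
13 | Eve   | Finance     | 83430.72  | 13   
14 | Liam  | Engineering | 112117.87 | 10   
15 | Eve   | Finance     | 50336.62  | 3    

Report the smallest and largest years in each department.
SELECT department, MIN(years), MAX(years)
FROM employees
GROUP BY department

Result:
  Engineering: min=3, max=17
  Finance: min=3, max=13
  Sales: min=1, max=17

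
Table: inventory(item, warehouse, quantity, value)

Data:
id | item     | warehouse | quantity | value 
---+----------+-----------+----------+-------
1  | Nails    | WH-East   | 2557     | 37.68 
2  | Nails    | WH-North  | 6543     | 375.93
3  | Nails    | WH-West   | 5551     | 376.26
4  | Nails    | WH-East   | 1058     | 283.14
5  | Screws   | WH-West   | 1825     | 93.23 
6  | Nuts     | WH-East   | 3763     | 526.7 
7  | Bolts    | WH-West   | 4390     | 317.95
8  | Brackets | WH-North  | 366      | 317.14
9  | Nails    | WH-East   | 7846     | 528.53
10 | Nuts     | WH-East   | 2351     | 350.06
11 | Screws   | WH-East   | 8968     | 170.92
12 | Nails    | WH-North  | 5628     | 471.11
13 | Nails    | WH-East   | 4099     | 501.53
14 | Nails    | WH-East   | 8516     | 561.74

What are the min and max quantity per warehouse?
SELECT warehouse, MIN(quantity), MAX(quantity)
FROM inventory
GROUP BY warehouse

Result:
  WH-East: min=1058, max=8968
  WH-North: min=366, max=6543
  WH-West: min=1825, max=5551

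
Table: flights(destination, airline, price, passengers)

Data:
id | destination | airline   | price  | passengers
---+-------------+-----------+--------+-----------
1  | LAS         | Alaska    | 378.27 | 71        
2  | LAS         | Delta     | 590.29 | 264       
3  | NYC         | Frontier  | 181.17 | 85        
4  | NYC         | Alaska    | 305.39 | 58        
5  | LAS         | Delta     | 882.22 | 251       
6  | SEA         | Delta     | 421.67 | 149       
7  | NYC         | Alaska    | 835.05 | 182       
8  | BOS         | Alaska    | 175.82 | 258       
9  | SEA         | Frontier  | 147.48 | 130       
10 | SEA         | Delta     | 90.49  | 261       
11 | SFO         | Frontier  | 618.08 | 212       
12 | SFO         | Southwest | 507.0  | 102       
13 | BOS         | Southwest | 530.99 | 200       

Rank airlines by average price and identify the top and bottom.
SELECT airline, AVG(price)
FROM flights
GROUP BY airline
ORDER BY AVG(price)

All groups:
  Frontier: 315.58
  Alaska: 423.63
  Delta: 496.17
  Southwest: 519.00

Highest: Southwest (519.00)
Lowest: Frontier (315.58)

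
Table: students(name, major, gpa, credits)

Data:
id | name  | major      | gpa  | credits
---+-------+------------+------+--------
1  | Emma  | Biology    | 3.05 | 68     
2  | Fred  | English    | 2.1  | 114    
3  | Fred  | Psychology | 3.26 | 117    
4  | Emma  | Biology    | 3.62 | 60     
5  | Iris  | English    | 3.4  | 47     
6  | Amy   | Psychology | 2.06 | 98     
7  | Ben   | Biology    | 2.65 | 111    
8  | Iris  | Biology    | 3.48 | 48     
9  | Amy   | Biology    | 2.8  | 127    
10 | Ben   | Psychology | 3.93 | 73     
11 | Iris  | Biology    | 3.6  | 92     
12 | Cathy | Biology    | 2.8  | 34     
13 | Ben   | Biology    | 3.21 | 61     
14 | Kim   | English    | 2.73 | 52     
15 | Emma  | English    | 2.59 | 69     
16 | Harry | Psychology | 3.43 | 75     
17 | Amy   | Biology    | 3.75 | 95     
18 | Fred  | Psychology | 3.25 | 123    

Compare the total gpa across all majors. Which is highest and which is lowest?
SELECT major, SUM(gpa)
FROM students
GROUP BY major
ORDER BY SUM(gpa)

All groups:
  English: 10.82
  Psychology: 15.93
  Biology: 28.96

Highest: Biology (28.96)
Lowest: English (10.82)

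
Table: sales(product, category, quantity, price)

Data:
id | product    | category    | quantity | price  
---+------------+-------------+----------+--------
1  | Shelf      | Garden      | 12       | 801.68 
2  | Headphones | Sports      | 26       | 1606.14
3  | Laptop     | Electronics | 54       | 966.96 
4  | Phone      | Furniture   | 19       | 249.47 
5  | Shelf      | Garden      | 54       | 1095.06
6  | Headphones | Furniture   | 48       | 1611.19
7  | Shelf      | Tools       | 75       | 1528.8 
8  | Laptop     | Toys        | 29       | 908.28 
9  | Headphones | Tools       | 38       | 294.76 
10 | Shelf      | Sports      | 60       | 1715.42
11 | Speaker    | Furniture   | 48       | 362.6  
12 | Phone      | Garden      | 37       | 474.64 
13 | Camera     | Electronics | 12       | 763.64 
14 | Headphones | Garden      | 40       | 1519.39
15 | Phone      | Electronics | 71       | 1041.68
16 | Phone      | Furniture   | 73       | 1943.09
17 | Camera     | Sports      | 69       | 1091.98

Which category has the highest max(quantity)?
SELECT category, MAX(quantity) as val
FROM sales
GROUP BY category
ORDER BY val DESC
LIMIT 1

Result: Tools with max(quantity) = 75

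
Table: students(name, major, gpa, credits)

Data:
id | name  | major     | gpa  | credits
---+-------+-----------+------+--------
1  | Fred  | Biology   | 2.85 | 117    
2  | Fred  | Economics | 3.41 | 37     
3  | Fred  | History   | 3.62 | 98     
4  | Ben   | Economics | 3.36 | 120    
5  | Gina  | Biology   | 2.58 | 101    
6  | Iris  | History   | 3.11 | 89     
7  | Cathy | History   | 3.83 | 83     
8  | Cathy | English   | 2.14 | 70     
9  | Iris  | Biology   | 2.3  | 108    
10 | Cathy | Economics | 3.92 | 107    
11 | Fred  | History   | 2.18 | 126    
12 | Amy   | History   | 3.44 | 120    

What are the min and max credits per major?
SELECT major, MIN(credits), MAX(credits)
FROM students
GROUP BY major

Result:
  Biology: min=101, max=117
  Economics: min=37, max=120
  English: min=70, max=70
  History: min=83, max=126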